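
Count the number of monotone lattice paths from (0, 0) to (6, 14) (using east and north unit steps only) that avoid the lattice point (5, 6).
Number of paths = 34602

Total paths from (0, 0) to (6, 14): C(20, 6) = 38760. Paths through (5, 6): (paths (0, 0) → (5, 6)) × (paths (5, 6) → (6, 14)) = C(11, 5) · C(9, 1) = 462 · 9 = 4158. Avoidance count = 38760 − 4158 = 34602.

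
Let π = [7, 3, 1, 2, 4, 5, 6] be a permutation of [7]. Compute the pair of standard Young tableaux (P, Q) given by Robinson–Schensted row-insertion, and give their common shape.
P = [1, 2, 4, 5, 6] / [3] / [7];  Q = [1, 4, 5, 6, 7] / [2] / [3];  common shape = (5, 1, 1)

Row-insert the values π_1, π_2, … into P one at a time, bumping the leftmost entry strictly greater than the inserted value down to the next row. The recording tableau Q records, in position (i, j), the step at which that cell was added to P.
  Insert 7 (step 1): P = [7];  Q = [1]
  Insert 3 (step 2): P = [3] / [7];  Q = [1] / [2]
  Insert 1 (step 3): P = [1] / [3] / [7];  Q = [1] / [2] / [3]
  Insert 2 (step 4): P = [1, 2] / [3] / [7];  Q = [1, 4] / [2] / [3]
  Insert 4 (step 5): P = [1, 2, 4] / [3] / [7];  Q = [1, 4, 5] / [2] / [3]
  Insert 5 (step 6): P = [1, 2, 4, 5] / [3] / [7];  Q = [1, 4, 5, 6] / [2] / [3]
  Insert 6 (step 7): P = [1, 2, 4, 5, 6] / [3] / [7];  Q = [1, 4, 5, 6, 7] / [2] / [3]
Final shape: (5, 1, 1).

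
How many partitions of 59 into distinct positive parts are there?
q(59) = 9792

A partition into distinct parts is a strictly decreasing sequence summing to n. The recurrence d(n, m) = d(n, m−1) + d(n−m, m−1) (use part m at most once) with q(n) = d(n, n) gives q(59) = 9792. (Euler's theorem: # distinct-part partitions = # odd-part partitions.)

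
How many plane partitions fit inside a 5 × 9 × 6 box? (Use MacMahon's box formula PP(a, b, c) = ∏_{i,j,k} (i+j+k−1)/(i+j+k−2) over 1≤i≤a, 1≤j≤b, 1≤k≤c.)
PP(5, 9, 6) = 72261531710368

Evaluate the triple product over i = 1..5, j = 1..9, k = 1..6. The factors are (2/1) · (3/2) · (4/3) · (5/4) · (6/5) · (7/6) · (3/2) · (4/3) · … (270 factors total). The numerators and denominators telescope so the product is an integer; carrying out the multiplication exactly gives PP(5, 9, 6) = 72261531710368.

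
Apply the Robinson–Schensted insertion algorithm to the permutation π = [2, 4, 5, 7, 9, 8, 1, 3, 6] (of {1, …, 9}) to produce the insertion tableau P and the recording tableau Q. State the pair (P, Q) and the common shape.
P = [1, 3, 5, 6, 8] / [2, 4, 7] / [9];  Q = [1, 2, 3, 4, 5] / [6, 8, 9] / [7];  common shape = (5, 3, 1)

Row-insert the values π_1, π_2, … into P one at a time, bumping the leftmost entry strictly greater than the inserted value down to the next row. The recording tableau Q records, in position (i, j), the step at which that cell was added to P.
  Insert 2 (step 1): P = [2];  Q = [1]
  Insert 4 (step 2): P = [2, 4];  Q = [1, 2]
  Insert 5 (step 3): P = [2, 4, 5];  Q = [1, 2, 3]
  Insert 7 (step 4): P = [2, 4, 5, 7];  Q = [1, 2, 3, 4]
  Insert 9 (step 5): P = [2, 4, 5, 7, 9];  Q = [1, 2, 3, 4, 5]
  Insert 8 (step 6): P = [2, 4, 5, 7, 8] / [9];  Q = [1, 2, 3, 4, 5] / [6]
  Insert 1 (step 7): P = [1, 4, 5, 7, 8] / [2] / [9];  Q = [1, 2, 3, 4, 5] / [6] / [7]
  Insert 3 (step 8): P = [1, 3, 5, 7, 8] / [2, 4] / [9];  Q = [1, 2, 3, 4, 5] / [6, 8] / [7]
  Insert 6 (step 9): P = [1, 3, 5, 6, 8] / [2, 4, 7] / [9];  Q = [1, 2, 3, 4, 5] / [6, 8, 9] / [7]
Final shape: (5, 3, 1).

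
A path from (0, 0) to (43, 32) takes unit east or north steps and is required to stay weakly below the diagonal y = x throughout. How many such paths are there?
Number of paths = 425619851348799604350

By the reflection principle (André's argument), the number of monotone paths to (43, 32) with n ≤ m that never go above y = x is C(75, 43) − C(75, 44) = 1560606121612265215950 − 1134986270263465611600 = 425619851348799604350.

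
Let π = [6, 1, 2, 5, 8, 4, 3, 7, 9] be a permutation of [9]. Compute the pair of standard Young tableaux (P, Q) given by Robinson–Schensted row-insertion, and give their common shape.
P = [1, 2, 3, 7, 9] / [4, 8] / [5] / [6];  Q = [1, 3, 4, 5, 9] / [2, 8] / [6] / [7];  common shape = (5, 2, 1, 1)

Row-insert the values π_1, π_2, … into P one at a time, bumping the leftmost entry strictly greater than the inserted value down to the next row. The recording tableau Q records, in position (i, j), the step at which that cell was added to P.
  Insert 6 (step 1): P = [6];  Q = [1]
  Insert 1 (step 2): P = [1] / [6];  Q = [1] / [2]
  Insert 2 (step 3): P = [1, 2] / [6];  Q = [1, 3] / [2]
  Insert 5 (step 4): P = [1, 2, 5] / [6];  Q = [1, 3, 4] / [2]
  Insert 8 (step 5): P = [1, 2, 5, 8] / [6];  Q = [1, 3, 4, 5] / [2]
  Insert 4 (step 6): P = [1, 2, 4, 8] / [5] / [6];  Q = [1, 3, 4, 5] / [2] / [6]
  Insert 3 (step 7): P = [1, 2, 3, 8] / [4] / [5] / [6];  Q = [1, 3, 4, 5] / [2] / [6] / [7]
  Insert 7 (step 8): P = [1, 2, 3, 7] / [4, 8] / [5] / [6];  Q = [1, 3, 4, 5] / [2, 8] / [6] / [7]
  Insert 9 (step 9): P = [1, 2, 3, 7, 9] / [4, 8] / [5] / [6];  Q = [1, 3, 4, 5, 9] / [2, 8] / [6] / [7]
Final shape: (5, 2, 1, 1).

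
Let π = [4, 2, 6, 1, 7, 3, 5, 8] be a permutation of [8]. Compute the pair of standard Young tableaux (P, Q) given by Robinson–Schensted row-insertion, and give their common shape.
P = [1, 3, 5, 8] / [2, 6, 7] / [4];  Q = [1, 3, 5, 8] / [2, 6, 7] / [4];  common shape = (4, 3, 1)

Row-insert the values π_1, π_2, … into P one at a time, bumping the leftmost entry strictly greater than the inserted value down to the next row. The recording tableau Q records, in position (i, j), the step at which that cell was added to P.
  Insert 4 (step 1): P = [4];  Q = [1]
  Insert 2 (step 2): P = [2] / [4];  Q = [1] / [2]
  Insert 6 (step 3): P = [2, 6] / [4];  Q = [1, 3] / [2]
  Insert 1 (step 4): P = [1, 6] / [2] / [4];  Q = [1, 3] / [2] / [4]
  Insert 7 (step 5): P = [1, 6, 7] / [2] / [4];  Q = [1, 3, 5] / [2] / [4]
  Insert 3 (step 6): P = [1, 3, 7] / [2, 6] / [4];  Q = [1, 3, 5] / [2, 6] / [4]
  Insert 5 (step 7): P = [1, 3, 5] / [2, 6, 7] / [4];  Q = [1, 3, 5] / [2, 6, 7] / [4]
  Insert 8 (step 8): P = [1, 3, 5, 8] / [2, 6, 7] / [4];  Q = [1, 3, 5, 8] / [2, 6, 7] / [4]
Final shape: (4, 3, 1).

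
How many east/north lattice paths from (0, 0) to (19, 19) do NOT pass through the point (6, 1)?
Number of paths = 33901492275

Total paths from (0, 0) to (19, 19): C(38, 19) = 35345263800. Paths through (6, 1): (paths (0, 0) → (6, 1)) × (paths (6, 1) → (19, 19)) = C(7, 6) · C(31, 13) = 7 · 206253075 = 1443771525. Avoidance count = 35345263800 − 1443771525 = 33901492275.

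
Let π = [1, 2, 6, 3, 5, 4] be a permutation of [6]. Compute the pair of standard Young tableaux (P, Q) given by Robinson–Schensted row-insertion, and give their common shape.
P = [1, 2, 3, 4] / [5] / [6];  Q = [1, 2, 3, 5] / [4] / [6];  common shape = (4, 1, 1)

Row-insert the values π_1, π_2, … into P one at a time, bumping the leftmost entry strictly greater than the inserted value down to the next row. The recording tableau Q records, in position (i, j), the step at which that cell was added to P.
  Insert 1 (step 1): P = [1];  Q = [1]
  Insert 2 (step 2): P = [1, 2];  Q = [1, 2]
  Insert 6 (step 3): P = [1, 2, 6];  Q = [1, 2, 3]
  Insert 3 (step 4): P = [1, 2, 3] / [6];  Q = [1, 2, 3] / [4]
  Insert 5 (step 5): P = [1, 2, 3, 5] / [6];  Q = [1, 2, 3, 5] / [4]
  Insert 4 (step 6): P = [1, 2, 3, 4] / [5] / [6];  Q = [1, 2, 3, 5] / [4] / [6]
Final shape: (4, 1, 1).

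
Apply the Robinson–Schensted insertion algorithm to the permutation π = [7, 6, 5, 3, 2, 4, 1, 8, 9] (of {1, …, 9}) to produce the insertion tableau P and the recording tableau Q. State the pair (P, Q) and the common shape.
P = [1, 4, 8, 9] / [2] / [3] / [5] / [6] / [7];  Q = [1, 6, 8, 9] / [2] / [3] / [4] / [5] / [7];  common shape = (4, 1, 1, 1, 1, 1)

Row-insert the values π_1, π_2, … into P one at a time, bumping the leftmost entry strictly greater than the inserted value down to the next row. The recording tableau Q records, in position (i, j), the step at which that cell was added to P.
  Insert 7 (step 1): P = [7];  Q = [1]
  Insert 6 (step 2): P = [6] / [7];  Q = [1] / [2]
  Insert 5 (step 3): P = [5] / [6] / [7];  Q = [1] / [2] / [3]
  Insert 3 (step 4): P = [3] / [5] / [6] / [7];  Q = [1] / [2] / [3] / [4]
  Insert 2 (step 5): P = [2] / [3] / [5] / [6] / [7];  Q = [1] / [2] / [3] / [4] / [5]
  Insert 4 (step 6): P = [2, 4] / [3] / [5] / [6] / [7];  Q = [1, 6] / [2] / [3] / [4] / [5]
  Insert 1 (step 7): P = [1, 4] / [2] / [3] / [5] / [6] / [7];  Q = [1, 6] / [2] / [3] / [4] / [5] / [7]
  Insert 8 (step 8): P = [1, 4, 8] / [2] / [3] / [5] / [6] / [7];  Q = [1, 6, 8] / [2] / [3] / [4] / [5] / [7]
  Insert 9 (step 9): P = [1, 4, 8, 9] / [2] / [3] / [5] / [6] / [7];  Q = [1, 6, 8, 9] / [2] / [3] / [4] / [5] / [7]
Final shape: (4, 1, 1, 1, 1, 1).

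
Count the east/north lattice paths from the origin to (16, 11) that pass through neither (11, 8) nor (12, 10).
Number of paths = 6705803

Inclusion–exclusion. Total paths: C(27, 16) = 13037895. Through P₁: C(19, 11)·C(8, 5) = 4232592. Through P₂: C(22, 12)·C(5, 4) = 3233230. Since P₁ is strictly southwest of P₂, a monotone path through both must visit P₁ then P₂; paths through both = C(19, 11)·C(3, 1)·C(5, 4) = 1133730. Avoid both = 13037895 − 4232592 − 3233230 + 1133730 = 6705803.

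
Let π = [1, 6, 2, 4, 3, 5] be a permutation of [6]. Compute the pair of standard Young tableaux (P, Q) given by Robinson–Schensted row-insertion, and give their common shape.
P = [1, 2, 3, 5] / [4] / [6];  Q = [1, 2, 4, 6] / [3] / [5];  common shape = (4, 1, 1)

Row-insert the values π_1, π_2, … into P one at a time, bumping the leftmost entry strictly greater than the inserted value down to the next row. The recording tableau Q records, in position (i, j), the step at which that cell was added to P.
  Insert 1 (step 1): P = [1];  Q = [1]
  Insert 6 (step 2): P = [1, 6];  Q = [1, 2]
  Insert 2 (step 3): P = [1, 2] / [6];  Q = [1, 2] / [3]
  Insert 4 (step 4): P = [1, 2, 4] / [6];  Q = [1, 2, 4] / [3]
  Insert 3 (step 5): P = [1, 2, 3] / [4] / [6];  Q = [1, 2, 4] / [3] / [5]
  Insert 5 (step 6): P = [1, 2, 3, 5] / [4] / [6];  Q = [1, 2, 4, 6] / [3] / [5]
Final shape: (4, 1, 1).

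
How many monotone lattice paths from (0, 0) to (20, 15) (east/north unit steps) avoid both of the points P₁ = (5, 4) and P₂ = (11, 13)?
Number of paths = 2171843730

Inclusion–exclusion. Total paths: C(35, 20) = 3247943160. Through P₁: C(9, 5)·C(26, 15) = 973496160. Through P₂: C(24, 11)·C(11, 9) = 137287920. Since P₁ is strictly southwest of P₂, a monotone path through both must visit P₁ then P₂; paths through both = C(9, 5)·C(15, 6)·C(11, 9) = 34684650. Avoid both = 3247943160 − 973496160 − 137287920 + 34684650 = 2171843730.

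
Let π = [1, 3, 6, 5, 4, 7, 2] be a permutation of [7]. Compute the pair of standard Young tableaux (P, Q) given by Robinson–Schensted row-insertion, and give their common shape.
P = [1, 2, 4, 7] / [3] / [5] / [6];  Q = [1, 2, 3, 6] / [4] / [5] / [7];  common shape = (4, 1, 1, 1)

Row-insert the values π_1, π_2, … into P one at a time, bumping the leftmost entry strictly greater than the inserted value down to the next row. The recording tableau Q records, in position (i, j), the step at which that cell was added to P.
  Insert 1 (step 1): P = [1];  Q = [1]
  Insert 3 (step 2): P = [1, 3];  Q = [1, 2]
  Insert 6 (step 3): P = [1, 3, 6];  Q = [1, 2, 3]
  Insert 5 (step 4): P = [1, 3, 5] / [6];  Q = [1, 2, 3] / [4]
  Insert 4 (step 5): P = [1, 3, 4] / [5] / [6];  Q = [1, 2, 3] / [4] / [5]
  Insert 7 (step 6): P = [1, 3, 4, 7] / [5] / [6];  Q = [1, 2, 3, 6] / [4] / [5]
  Insert 2 (step 7): P = [1, 2, 4, 7] / [3] / [5] / [6];  Q = [1, 2, 3, 6] / [4] / [5] / [7]
Final shape: (4, 1, 1, 1).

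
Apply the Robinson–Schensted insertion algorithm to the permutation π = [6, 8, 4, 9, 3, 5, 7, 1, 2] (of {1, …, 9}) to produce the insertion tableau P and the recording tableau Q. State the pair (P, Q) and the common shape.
P = [1, 2, 7] / [3, 5, 9] / [4, 8] / [6];  Q = [1, 2, 4] / [3, 6, 7] / [5, 9] / [8];  common shape = (3, 3, 2, 1)

Row-insert the values π_1, π_2, … into P one at a time, bumping the leftmost entry strictly greater than the inserted value down to the next row. The recording tableau Q records, in position (i, j), the step at which that cell was added to P.
  Insert 6 (step 1): P = [6];  Q = [1]
  Insert 8 (step 2): P = [6, 8];  Q = [1, 2]
  Insert 4 (step 3): P = [4, 8] / [6];  Q = [1, 2] / [3]
  Insert 9 (step 4): P = [4, 8, 9] / [6];  Q = [1, 2, 4] / [3]
  Insert 3 (step 5): P = [3, 8, 9] / [4] / [6];  Q = [1, 2, 4] / [3] / [5]
  Insert 5 (step 6): P = [3, 5, 9] / [4, 8] / [6];  Q = [1, 2, 4] / [3, 6] / [5]
  Insert 7 (step 7): P = [3, 5, 7] / [4, 8, 9] / [6];  Q = [1, 2, 4] / [3, 6, 7] / [5]
  Insert 1 (step 8): P = [1, 5, 7] / [3, 8, 9] / [4] / [6];  Q = [1, 2, 4] / [3, 6, 7] / [5] / [8]
  Insert 2 (step 9): P = [1, 2, 7] / [3, 5, 9] / [4, 8] / [6];  Q = [1, 2, 4] / [3, 6, 7] / [5, 9] / [8]
Final shape: (3, 3, 2, 1).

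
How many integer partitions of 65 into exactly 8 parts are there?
p(65, 8 parts) = 61575

Partitions of n into exactly k parts are in bijection with partitions of n − k into at most k parts (subtract 1 from each part). So p(65, exactly 8) = p(57, parts ≤ 8). Computing via the recurrence p(m, j) = p(m, j−1) + p(m−j, j) gives 61575.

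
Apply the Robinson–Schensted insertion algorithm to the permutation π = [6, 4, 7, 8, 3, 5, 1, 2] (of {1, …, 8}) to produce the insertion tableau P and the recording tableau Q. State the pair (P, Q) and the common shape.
P = [1, 2, 8] / [3, 5] / [4, 7] / [6];  Q = [1, 3, 4] / [2, 6] / [5, 8] / [7];  common shape = (3, 2, 2, 1)

Row-insert the values π_1, π_2, … into P one at a time, bumping the leftmost entry strictly greater than the inserted value down to the next row. The recording tableau Q records, in position (i, j), the step at which that cell was added to P.
  Insert 6 (step 1): P = [6];  Q = [1]
  Insert 4 (step 2): P = [4] / [6];  Q = [1] / [2]
  Insert 7 (step 3): P = [4, 7] / [6];  Q = [1, 3] / [2]
  Insert 8 (step 4): P = [4, 7, 8] / [6];  Q = [1, 3, 4] / [2]
  Insert 3 (step 5): P = [3, 7, 8] / [4] / [6];  Q = [1, 3, 4] / [2] / [5]
  Insert 5 (step 6): P = [3, 5, 8] / [4, 7] / [6];  Q = [1, 3, 4] / [2, 6] / [5]
  Insert 1 (step 7): P = [1, 5, 8] / [3, 7] / [4] / [6];  Q = [1, 3, 4] / [2, 6] / [5] / [7]
  Insert 2 (step 8): P = [1, 2, 8] / [3, 5] / [4, 7] / [6];  Q = [1, 3, 4] / [2, 6] / [5, 8] / [7]
Final shape: (3, 2, 2, 1).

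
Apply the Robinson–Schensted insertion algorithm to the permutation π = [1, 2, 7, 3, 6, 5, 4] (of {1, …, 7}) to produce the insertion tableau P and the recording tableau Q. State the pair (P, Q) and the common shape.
P = [1, 2, 3, 4] / [5] / [6] / [7];  Q = [1, 2, 3, 5] / [4] / [6] / [7];  common shape = (4, 1, 1, 1)

Row-insert the values π_1, π_2, … into P one at a time, bumping the leftmost entry strictly greater than the inserted value down to the next row. The recording tableau Q records, in position (i, j), the step at which that cell was added to P.
  Insert 1 (step 1): P = [1];  Q = [1]
  Insert 2 (step 2): P = [1, 2];  Q = [1, 2]
  Insert 7 (step 3): P = [1, 2, 7];  Q = [1, 2, 3]
  Insert 3 (step 4): P = [1, 2, 3] / [7];  Q = [1, 2, 3] / [4]
  Insert 6 (step 5): P = [1, 2, 3, 6] / [7];  Q = [1, 2, 3, 5] / [4]
  Insert 5 (step 6): P = [1, 2, 3, 5] / [6] / [7];  Q = [1, 2, 3, 5] / [4] / [6]
  Insert 4 (step 7): P = [1, 2, 3, 4] / [5] / [6] / [7];  Q = [1, 2, 3, 5] / [4] / [6] / [7]
Final shape: (4, 1, 1, 1).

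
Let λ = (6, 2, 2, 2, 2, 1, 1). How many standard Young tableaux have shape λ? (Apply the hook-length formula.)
# SYT of shape (6, 2, 2, 2, 2, 1, 1) = 200200

Hook-length formula: f^λ = n! / Π hook(c), product over all cells c of the Young diagram. For λ = (6, 2, 2, 2, 2, 1, 1), n = 16 boxes. Hook lengths by row (left-to-right, top-to-bottom): [12, 9, 4, 3, 2, 1]; [7, 4]; [6, 3]; [5, 2]; [4, 1]; [2]; [1]. Product of hooks = 104509440. So f^λ = 16! / 104509440 = 20922789888000 / 104509440 = 200200.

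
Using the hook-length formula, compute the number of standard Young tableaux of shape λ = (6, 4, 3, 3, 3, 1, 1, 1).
# SYT of shape (6, 4, 3, 3, 3, 1, 1, 1) = 1723560300

Hook-length formula: f^λ = n! / Π hook(c), product over all cells c of the Young diagram. For λ = (6, 4, 3, 3, 3, 1, 1, 1), n = 22 boxes. Hook lengths by row (left-to-right, top-to-bottom): [13, 9, 8, 4, 2, 1]; [10, 6, 5, 1]; [8, 4, 3]; [7, 3, 2]; [6, 2, 1]; [3]; [2]; [1]. Product of hooks = 652138905600. So f^λ = 22! / 652138905600 = 1124000727777607680000 / 652138905600 = 1723560300.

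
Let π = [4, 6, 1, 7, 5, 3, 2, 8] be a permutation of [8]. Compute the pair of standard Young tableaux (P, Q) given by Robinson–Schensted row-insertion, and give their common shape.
P = [1, 2, 7, 8] / [3, 5] / [4] / [6];  Q = [1, 2, 4, 8] / [3, 5] / [6] / [7];  common shape = (4, 2, 1, 1)

Row-insert the values π_1, π_2, … into P one at a time, bumping the leftmost entry strictly greater than the inserted value down to the next row. The recording tableau Q records, in position (i, j), the step at which that cell was added to P.
  Insert 4 (step 1): P = [4];  Q = [1]
  Insert 6 (step 2): P = [4, 6];  Q = [1, 2]
  Insert 1 (step 3): P = [1, 6] / [4];  Q = [1, 2] / [3]
  Insert 7 (step 4): P = [1, 6, 7] / [4];  Q = [1, 2, 4] / [3]
  Insert 5 (step 5): P = [1, 5, 7] / [4, 6];  Q = [1, 2, 4] / [3, 5]
  Insert 3 (step 6): P = [1, 3, 7] / [4, 5] / [6];  Q = [1, 2, 4] / [3, 5] / [6]
  Insert 2 (step 7): P = [1, 2, 7] / [3, 5] / [4] / [6];  Q = [1, 2, 4] / [3, 5] / [6] / [7]
  Insert 8 (step 8): P = [1, 2, 7, 8] / [3, 5] / [4] / [6];  Q = [1, 2, 4, 8] / [3, 5] / [6] / [7]
Final shape: (4, 2, 1, 1).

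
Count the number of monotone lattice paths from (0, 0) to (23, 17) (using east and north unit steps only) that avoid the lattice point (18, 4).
Number of paths = 88669703880

Total paths from (0, 0) to (23, 17): C(40, 23) = 88732378800. Paths through (18, 4): (paths (0, 0) → (18, 4)) × (paths (18, 4) → (23, 17)) = C(22, 18) · C(18, 5) = 7315 · 8568 = 62674920. Avoidance count = 88732378800 − 62674920 = 88669703880.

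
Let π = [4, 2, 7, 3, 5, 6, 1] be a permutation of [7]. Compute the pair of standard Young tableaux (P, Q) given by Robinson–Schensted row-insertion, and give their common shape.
P = [1, 3, 5, 6] / [2, 7] / [4];  Q = [1, 3, 5, 6] / [2, 4] / [7];  common shape = (4, 2, 1)

Row-insert the values π_1, π_2, … into P one at a time, bumping the leftmost entry strictly greater than the inserted value down to the next row. The recording tableau Q records, in position (i, j), the step at which that cell was added to P.
  Insert 4 (step 1): P = [4];  Q = [1]
  Insert 2 (step 2): P = [2] / [4];  Q = [1] / [2]
  Insert 7 (step 3): P = [2, 7] / [4];  Q = [1, 3] / [2]
  Insert 3 (step 4): P = [2, 3] / [4, 7];  Q = [1, 3] / [2, 4]
  Insert 5 (step 5): P = [2, 3, 5] / [4, 7];  Q = [1, 3, 5] / [2, 4]
  Insert 6 (step 6): P = [2, 3, 5, 6] / [4, 7];  Q = [1, 3, 5, 6] / [2, 4]
  Insert 1 (step 7): P = [1, 3, 5, 6] / [2, 7] / [4];  Q = [1, 3, 5, 6] / [2, 4] / [7]
Final shape: (4, 2, 1).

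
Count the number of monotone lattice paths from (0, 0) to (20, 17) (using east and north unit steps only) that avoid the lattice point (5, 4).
Number of paths = 11187656550

Total paths from (0, 0) to (20, 17): C(37, 20) = 15905368710. Paths through (5, 4): (paths (0, 0) → (5, 4)) × (paths (5, 4) → (20, 17)) = C(9, 5) · C(28, 15) = 126 · 37442160 = 4717712160. Avoidance count = 15905368710 − 4717712160 = 11187656550.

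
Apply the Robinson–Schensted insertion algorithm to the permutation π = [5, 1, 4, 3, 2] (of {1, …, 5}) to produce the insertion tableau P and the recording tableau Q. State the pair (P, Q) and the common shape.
P = [1, 2] / [3] / [4] / [5];  Q = [1, 3] / [2] / [4] / [5];  common shape = (2, 1, 1, 1)

Row-insert the values π_1, π_2, … into P one at a time, bumping the leftmost entry strictly greater than the inserted value down to the next row. The recording tableau Q records, in position (i, j), the step at which that cell was added to P.
  Insert 5 (step 1): P = [5];  Q = [1]
  Insert 1 (step 2): P = [1] / [5];  Q = [1] / [2]
  Insert 4 (step 3): P = [1, 4] / [5];  Q = [1, 3] / [2]
  Insert 3 (step 4): P = [1, 3] / [4] / [5];  Q = [1, 3] / [2] / [4]
  Insert 2 (step 5): P = [1, 2] / [3] / [4] / [5];  Q = [1, 3] / [2] / [4] / [5]
Final shape: (2, 1, 1, 1).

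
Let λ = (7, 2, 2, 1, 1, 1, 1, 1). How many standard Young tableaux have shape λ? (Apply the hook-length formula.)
# SYT of shape (7, 2, 2, 1, 1, 1, 1, 1) = 115830

Hook-length formula: f^λ = n! / Π hook(c), product over all cells c of the Young diagram. For λ = (7, 2, 2, 1, 1, 1, 1, 1), n = 16 boxes. Hook lengths by row (left-to-right, top-to-bottom): [14, 8, 5, 4, 3, 2, 1]; [8, 2]; [7, 1]; [5]; [4]; [3]; [2]; [1]. Product of hooks = 180633600. So f^λ = 16! / 180633600 = 20922789888000 / 180633600 = 115830.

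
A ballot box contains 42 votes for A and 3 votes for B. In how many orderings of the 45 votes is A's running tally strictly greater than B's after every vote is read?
Strict-lead orderings = 12298

Total orderings of the 45 votes with 42 for A: C(45, 42) = 14190. By the Bertrand ballot formula (Cycle Lemma / reflection principle), the number of orderings in which A is strictly ahead of B throughout is (p − q)/(p + q) · C(p + q, p) = (42 − 3)/(42 + 3) · 14190 = 12298.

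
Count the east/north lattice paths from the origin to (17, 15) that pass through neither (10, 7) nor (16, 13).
Number of paths = 290892951

Inclusion–exclusion. Total paths: C(32, 17) = 565722720. Through P₁: C(17, 10)·C(15, 7) = 125147880. Through P₂: C(29, 16)·C(3, 1) = 203591745. Since P₁ is strictly southwest of P₂, a monotone path through both must visit P₁ then P₂; paths through both = C(17, 10)·C(12, 6)·C(3, 1) = 53909856. Avoid both = 565722720 − 125147880 − 203591745 + 53909856 = 290892951.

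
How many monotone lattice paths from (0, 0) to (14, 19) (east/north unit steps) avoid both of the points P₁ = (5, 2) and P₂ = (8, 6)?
Number of paths = 691658274

Inclusion–exclusion. Total paths: C(33, 14) = 818809200. Through P₁: C(7, 5)·C(26, 9) = 65615550. Through P₂: C(14, 8)·C(19, 6) = 81477396. Since P₁ is strictly southwest of P₂, a monotone path through both must visit P₁ then P₂; paths through both = C(7, 5)·C(7, 3)·C(19, 6) = 19942020. Avoid both = 818809200 − 65615550 − 81477396 + 19942020 = 691658274.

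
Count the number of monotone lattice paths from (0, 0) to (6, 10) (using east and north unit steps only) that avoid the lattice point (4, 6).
Number of paths = 4858

Total paths from (0, 0) to (6, 10): C(16, 6) = 8008. Paths through (4, 6): (paths (0, 0) → (4, 6)) × (paths (4, 6) → (6, 10)) = C(10, 4) · C(6, 2) = 210 · 15 = 3150. Avoidance count = 8008 − 3150 = 4858.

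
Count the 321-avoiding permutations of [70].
C_70 = 1321422108420282270489942177190229544600

These 321-avoiding permutations are counted by the Catalan number C_n = (1/(n + 1)) · C(2n, n). For n = 70: C_70 = (1/71) · C(140, 70) = 93820969697840041204785894580506297666600/71 = 1321422108420282270489942177190229544600.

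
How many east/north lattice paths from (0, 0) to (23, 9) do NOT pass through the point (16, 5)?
Number of paths = 21333630

Total paths from (0, 0) to (23, 9): C(32, 23) = 28048800. Paths through (16, 5): (paths (0, 0) → (16, 5)) × (paths (16, 5) → (23, 9)) = C(21, 16) · C(11, 7) = 20349 · 330 = 6715170. Avoidance count = 28048800 − 6715170 = 21333630.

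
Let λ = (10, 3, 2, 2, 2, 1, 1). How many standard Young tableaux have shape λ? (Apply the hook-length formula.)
# SYT of shape (10, 3, 2, 2, 2, 1, 1) = 94012380

Hook-length formula: f^λ = n! / Π hook(c), product over all cells c of the Young diagram. For λ = (10, 3, 2, 2, 2, 1, 1), n = 21 boxes. Hook lengths by row (left-to-right, top-to-bottom): [16, 13, 9, 7, 6, 5, 4, 3, 2, 1]; [8, 5, 1]; [6, 3]; [5, 2]; [4, 1]; [2]; [1]. Product of hooks = 543449088000. So f^λ = 21! / 543449088000 = 51090942171709440000 / 543449088000 = 94012380.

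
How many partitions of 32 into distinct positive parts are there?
q(32) = 390

A partition into distinct parts is a strictly decreasing sequence summing to n. The recurrence d(n, m) = d(n, m−1) + d(n−m, m−1) (use part m at most once) with q(n) = d(n, n) gives q(32) = 390. (Euler's theorem: # distinct-part partitions = # odd-part partitions.)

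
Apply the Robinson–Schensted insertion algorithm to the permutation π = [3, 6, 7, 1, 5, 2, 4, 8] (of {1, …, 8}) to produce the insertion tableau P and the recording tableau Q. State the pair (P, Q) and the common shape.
P = [1, 2, 4, 8] / [3, 5, 7] / [6];  Q = [1, 2, 3, 8] / [4, 5, 7] / [6];  common shape = (4, 3, 1)

Row-insert the values π_1, π_2, … into P one at a time, bumping the leftmost entry strictly greater than the inserted value down to the next row. The recording tableau Q records, in position (i, j), the step at which that cell was added to P.
  Insert 3 (step 1): P = [3];  Q = [1]
  Insert 6 (step 2): P = [3, 6];  Q = [1, 2]
  Insert 7 (step 3): P = [3, 6, 7];  Q = [1, 2, 3]
  Insert 1 (step 4): P = [1, 6, 7] / [3];  Q = [1, 2, 3] / [4]
  Insert 5 (step 5): P = [1, 5, 7] / [3, 6];  Q = [1, 2, 3] / [4, 5]
  Insert 2 (step 6): P = [1, 2, 7] / [3, 5] / [6];  Q = [1, 2, 3] / [4, 5] / [6]
  Insert 4 (step 7): P = [1, 2, 4] / [3, 5, 7] / [6];  Q = [1, 2, 3] / [4, 5, 7] / [6]
  Insert 8 (step 8): P = [1, 2, 4, 8] / [3, 5, 7] / [6];  Q = [1, 2, 3, 8] / [4, 5, 7] / [6]
Final shape: (4, 3, 1).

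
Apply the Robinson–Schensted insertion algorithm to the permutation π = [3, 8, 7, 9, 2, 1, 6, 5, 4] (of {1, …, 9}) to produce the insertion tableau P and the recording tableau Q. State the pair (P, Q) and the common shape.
P = [1, 4, 9] / [2, 5] / [3, 6] / [7] / [8];  Q = [1, 2, 4] / [3, 7] / [5, 8] / [6] / [9];  common shape = (3, 2, 2, 1, 1)

Row-insert the values π_1, π_2, … into P one at a time, bumping the leftmost entry strictly greater than the inserted value down to the next row. The recording tableau Q records, in position (i, j), the step at which that cell was added to P.
  Insert 3 (step 1): P = [3];  Q = [1]
  Insert 8 (step 2): P = [3, 8];  Q = [1, 2]
  Insert 7 (step 3): P = [3, 7] / [8];  Q = [1, 2] / [3]
  Insert 9 (step 4): P = [3, 7, 9] / [8];  Q = [1, 2, 4] / [3]
  Insert 2 (step 5): P = [2, 7, 9] / [3] / [8];  Q = [1, 2, 4] / [3] / [5]
  Insert 1 (step 6): P = [1, 7, 9] / [2] / [3] / [8];  Q = [1, 2, 4] / [3] / [5] / [6]
  Insert 6 (step 7): P = [1, 6, 9] / [2, 7] / [3] / [8];  Q = [1, 2, 4] / [3, 7] / [5] / [6]
  Insert 5 (step 8): P = [1, 5, 9] / [2, 6] / [3, 7] / [8];  Q = [1, 2, 4] / [3, 7] / [5, 8] / [6]
  Insert 4 (step 9): P = [1, 4, 9] / [2, 5] / [3, 6] / [7] / [8];  Q = [1, 2, 4] / [3, 7] / [5, 8] / [6] / [9]
Final shape: (3, 2, 2, 1, 1).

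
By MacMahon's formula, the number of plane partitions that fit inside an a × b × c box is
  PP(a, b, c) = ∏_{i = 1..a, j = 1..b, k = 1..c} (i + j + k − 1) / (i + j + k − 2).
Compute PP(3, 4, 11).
PP(3, 4, 11) = 78835120

Evaluate the triple product over i = 1..3, j = 1..4, k = 1..11. The factors are (2/1) · (3/2) · (4/3) · (5/4) · (6/5) · (7/6) · (8/7) · (9/8) · … (132 factors total). The numerators and denominators telescope so the product is an integer; carrying out the multiplication exactly gives PP(3, 4, 11) = 78835120.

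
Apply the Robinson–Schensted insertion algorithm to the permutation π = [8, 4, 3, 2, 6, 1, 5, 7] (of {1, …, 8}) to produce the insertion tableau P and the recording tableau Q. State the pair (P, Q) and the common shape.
P = [1, 5, 7] / [2, 6] / [3] / [4] / [8];  Q = [1, 5, 8] / [2, 7] / [3] / [4] / [6];  common shape = (3, 2, 1, 1, 1)

Row-insert the values π_1, π_2, … into P one at a time, bumping the leftmost entry strictly greater than the inserted value down to the next row. The recording tableau Q records, in position (i, j), the step at which that cell was added to P.
  Insert 8 (step 1): P = [8];  Q = [1]
  Insert 4 (step 2): P = [4] / [8];  Q = [1] / [2]
  Insert 3 (step 3): P = [3] / [4] / [8];  Q = [1] / [2] / [3]
  Insert 2 (step 4): P = [2] / [3] / [4] / [8];  Q = [1] / [2] / [3] / [4]
  Insert 6 (step 5): P = [2, 6] / [3] / [4] / [8];  Q = [1, 5] / [2] / [3] / [4]
  Insert 1 (step 6): P = [1, 6] / [2] / [3] / [4] / [8];  Q = [1, 5] / [2] / [3] / [4] / [6]
  Insert 5 (step 7): P = [1, 5] / [2, 6] / [3] / [4] / [8];  Q = [1, 5] / [2, 7] / [3] / [4] / [6]
  Insert 7 (step 8): P = [1, 5, 7] / [2, 6] / [3] / [4] / [8];  Q = [1, 5, 8] / [2, 7] / [3] / [4] / [6]
Final shape: (3, 2, 1, 1, 1).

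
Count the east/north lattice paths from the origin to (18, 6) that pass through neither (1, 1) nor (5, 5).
Number of paths = 80360

Inclusion–exclusion. Total paths: C(24, 18) = 134596. Through P₁: C(2, 1)·C(22, 17) = 52668. Through P₂: C(10, 5)·C(14, 13) = 3528. Since P₁ is strictly southwest of P₂, a monotone path through both must visit P₁ then P₂; paths through both = C(2, 1)·C(8, 4)·C(14, 13) = 1960. Avoid both = 134596 − 52668 − 3528 + 1960 = 80360.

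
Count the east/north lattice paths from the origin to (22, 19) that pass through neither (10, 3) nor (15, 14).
Number of paths = 175524914766

Inclusion–exclusion. Total paths: C(41, 22) = 244662670200. Through P₁: C(13, 10)·C(28, 12) = 8700621930. Through P₂: C(29, 15)·C(12, 7) = 61426537920. Since P₁ is strictly southwest of P₂, a monotone path through both must visit P₁ then P₂; paths through both = C(13, 10)·C(16, 5)·C(12, 7) = 989404416. Avoid both = 244662670200 − 8700621930 − 61426537920 + 989404416 = 175524914766.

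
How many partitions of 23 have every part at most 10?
p(23, parts ≤ 10) = 984

Use the recurrence p(n, m) = p(n, m−1) + p(n−m, m): either the largest part is < m (count p(n, m−1)) or the largest part is exactly m (remove one copy of m, count p(n−m, m)). With p(0, ·) = 1 this gives p(23, parts ≤ 10) = 984. (By conjugating Young diagrams, this also counts partitions of 23 into at most 10 parts.)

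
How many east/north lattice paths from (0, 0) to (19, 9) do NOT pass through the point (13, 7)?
Number of paths = 4736340

Total paths from (0, 0) to (19, 9): C(28, 19) = 6906900. Paths through (13, 7): (paths (0, 0) → (13, 7)) × (paths (13, 7) → (19, 9)) = C(20, 13) · C(8, 6) = 77520 · 28 = 2170560. Avoidance count = 6906900 − 2170560 = 4736340.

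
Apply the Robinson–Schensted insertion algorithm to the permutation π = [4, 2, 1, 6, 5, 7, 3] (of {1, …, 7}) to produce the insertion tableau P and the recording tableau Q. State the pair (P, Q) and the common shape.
P = [1, 3, 7] / [2, 5] / [4, 6];  Q = [1, 4, 6] / [2, 5] / [3, 7];  common shape = (3, 2, 2)

Row-insert the values π_1, π_2, … into P one at a time, bumping the leftmost entry strictly greater than the inserted value down to the next row. The recording tableau Q records, in position (i, j), the step at which that cell was added to P.
  Insert 4 (step 1): P = [4];  Q = [1]
  Insert 2 (step 2): P = [2] / [4];  Q = [1] / [2]
  Insert 1 (step 3): P = [1] / [2] / [4];  Q = [1] / [2] / [3]
  Insert 6 (step 4): P = [1, 6] / [2] / [4];  Q = [1, 4] / [2] / [3]
  Insert 5 (step 5): P = [1, 5] / [2, 6] / [4];  Q = [1, 4] / [2, 5] / [3]
  Insert 7 (step 6): P = [1, 5, 7] / [2, 6] / [4];  Q = [1, 4, 6] / [2, 5] / [3]
  Insert 3 (step 7): P = [1, 3, 7] / [2, 5] / [4, 6];  Q = [1, 4, 6] / [2, 5] / [3, 7]
Final shape: (3, 2, 2).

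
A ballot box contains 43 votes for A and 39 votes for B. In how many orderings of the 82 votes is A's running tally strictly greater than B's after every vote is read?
Strict-lead orderings = 18816592728628647691200

Total orderings of the 82 votes with 43 for A: C(82, 43) = 385740150936887277669600. By the Bertrand ballot formula (Cycle Lemma / reflection principle), the number of orderings in which A is strictly ahead of B throughout is (p − q)/(p + q) · C(p + q, p) = (43 − 39)/(43 + 39) · 385740150936887277669600 = 18816592728628647691200.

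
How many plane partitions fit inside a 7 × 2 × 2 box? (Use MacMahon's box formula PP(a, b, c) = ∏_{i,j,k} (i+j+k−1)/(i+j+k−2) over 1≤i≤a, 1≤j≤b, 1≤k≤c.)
PP(7, 2, 2) = 540

Evaluate the triple product over i = 1..7, j = 1..2, k = 1..2. The factors are (2/1) · (3/2) · (3/2) · (4/3) · (3/2) · (4/3) · (4/3) · (5/4) · … (28 factors total). The numerators and denominators telescope so the product is an integer; carrying out the multiplication exactly gives PP(7, 2, 2) = 540.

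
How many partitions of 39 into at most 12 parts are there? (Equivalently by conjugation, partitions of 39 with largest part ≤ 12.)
p(39, parts ≤ 12) = 19978

Use the recurrence p(n, m) = p(n, m−1) + p(n−m, m): either the largest part is < m (count p(n, m−1)) or the largest part is exactly m (remove one copy of m, count p(n−m, m)). With p(0, ·) = 1 this gives p(39, parts ≤ 12) = 19978. (By conjugating Young diagrams, this also counts partitions of 39 into at most 12 parts.)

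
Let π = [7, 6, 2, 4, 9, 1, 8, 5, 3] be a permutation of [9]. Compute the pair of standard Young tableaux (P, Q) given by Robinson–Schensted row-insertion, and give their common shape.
P = [1, 3, 5] / [2, 4] / [6, 8] / [7, 9];  Q = [1, 4, 5] / [2, 7] / [3, 8] / [6, 9];  common shape = (3, 2, 2, 2)

Row-insert the values π_1, π_2, … into P one at a time, bumping the leftmost entry strictly greater than the inserted value down to the next row. The recording tableau Q records, in position (i, j), the step at which that cell was added to P.
  Insert 7 (step 1): P = [7];  Q = [1]
  Insert 6 (step 2): P = [6] / [7];  Q = [1] / [2]
  Insert 2 (step 3): P = [2] / [6] / [7];  Q = [1] / [2] / [3]
  Insert 4 (step 4): P = [2, 4] / [6] / [7];  Q = [1, 4] / [2] / [3]
  Insert 9 (step 5): P = [2, 4, 9] / [6] / [7];  Q = [1, 4, 5] / [2] / [3]
  Insert 1 (step 6): P = [1, 4, 9] / [2] / [6] / [7];  Q = [1, 4, 5] / [2] / [3] / [6]
  Insert 8 (step 7): P = [1, 4, 8] / [2, 9] / [6] / [7];  Q = [1, 4, 5] / [2, 7] / [3] / [6]
  Insert 5 (step 8): P = [1, 4, 5] / [2, 8] / [6, 9] / [7];  Q = [1, 4, 5] / [2, 7] / [3, 8] / [6]
  Insert 3 (step 9): P = [1, 3, 5] / [2, 4] / [6, 8] / [7, 9];  Q = [1, 4, 5] / [2, 7] / [3, 8] / [6, 9]
Final shape: (3, 2, 2, 2).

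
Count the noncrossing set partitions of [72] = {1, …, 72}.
C_72 = 20276890389709399862928998568254641025700

These noncrossing partitions are counted by the Catalan number C_n = (1/(n + 1)) · C(2n, n). For n = 72: C_72 = (1/73) · C(144, 72) = 1480212998448786189993816895482588794876100/73 = 20276890389709399862928998568254641025700.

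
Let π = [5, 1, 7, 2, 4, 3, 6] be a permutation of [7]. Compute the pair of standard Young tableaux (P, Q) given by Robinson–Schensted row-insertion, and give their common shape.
P = [1, 2, 3, 6] / [4, 7] / [5];  Q = [1, 3, 5, 7] / [2, 4] / [6];  common shape = (4, 2, 1)

Row-insert the values π_1, π_2, … into P one at a time, bumping the leftmost entry strictly greater than the inserted value down to the next row. The recording tableau Q records, in position (i, j), the step at which that cell was added to P.
  Insert 5 (step 1): P = [5];  Q = [1]
  Insert 1 (step 2): P = [1] / [5];  Q = [1] / [2]
  Insert 7 (step 3): P = [1, 7] / [5];  Q = [1, 3] / [2]
  Insert 2 (step 4): P = [1, 2] / [5, 7];  Q = [1, 3] / [2, 4]
  Insert 4 (step 5): P = [1, 2, 4] / [5, 7];  Q = [1, 3, 5] / [2, 4]
  Insert 3 (step 6): P = [1, 2, 3] / [4, 7] / [5];  Q = [1, 3, 5] / [2, 4] / [6]
  Insert 6 (step 7): P = [1, 2, 3, 6] / [4, 7] / [5];  Q = [1, 3, 5, 7] / [2, 4] / [6]
Final shape: (4, 2, 1).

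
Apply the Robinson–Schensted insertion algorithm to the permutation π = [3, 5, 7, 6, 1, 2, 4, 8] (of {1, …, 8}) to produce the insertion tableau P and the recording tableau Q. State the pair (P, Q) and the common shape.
P = [1, 2, 4, 8] / [3, 5, 6] / [7];  Q = [1, 2, 3, 8] / [4, 6, 7] / [5];  common shape = (4, 3, 1)

Row-insert the values π_1, π_2, … into P one at a time, bumping the leftmost entry strictly greater than the inserted value down to the next row. The recording tableau Q records, in position (i, j), the step at which that cell was added to P.
  Insert 3 (step 1): P = [3];  Q = [1]
  Insert 5 (step 2): P = [3, 5];  Q = [1, 2]
  Insert 7 (step 3): P = [3, 5, 7];  Q = [1, 2, 3]
  Insert 6 (step 4): P = [3, 5, 6] / [7];  Q = [1, 2, 3] / [4]
  Insert 1 (step 5): P = [1, 5, 6] / [3] / [7];  Q = [1, 2, 3] / [4] / [5]
  Insert 2 (step 6): P = [1, 2, 6] / [3, 5] / [7];  Q = [1, 2, 3] / [4, 6] / [5]
  Insert 4 (step 7): P = [1, 2, 4] / [3, 5, 6] / [7];  Q = [1, 2, 3] / [4, 6, 7] / [5]
  Insert 8 (step 8): P = [1, 2, 4, 8] / [3, 5, 6] / [7];  Q = [1, 2, 3, 8] / [4, 6, 7] / [5]
Final shape: (4, 3, 1).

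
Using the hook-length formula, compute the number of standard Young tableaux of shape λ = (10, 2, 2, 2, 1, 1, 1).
# SYT of shape (10, 2, 2, 2, 1, 1, 1) = 2078505

Hook-length formula: f^λ = n! / Π hook(c), product over all cells c of the Young diagram. For λ = (10, 2, 2, 2, 1, 1, 1), n = 19 boxes. Hook lengths by row (left-to-right, top-to-bottom): [16, 12, 8, 7, 6, 5, 4, 3, 2, 1]; [7, 3]; [6, 2]; [5, 1]; [3]; [2]; [1]. Product of hooks = 58525286400. So f^λ = 19! / 58525286400 = 121645100408832000 / 58525286400 = 2078505.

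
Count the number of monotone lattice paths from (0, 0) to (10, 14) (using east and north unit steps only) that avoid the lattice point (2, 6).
Number of paths = 1600896

Total paths from (0, 0) to (10, 14): C(24, 10) = 1961256. Paths through (2, 6): (paths (0, 0) → (2, 6)) × (paths (2, 6) → (10, 14)) = C(8, 2) · C(16, 8) = 28 · 12870 = 360360. Avoidance count = 1961256 − 360360 = 1600896.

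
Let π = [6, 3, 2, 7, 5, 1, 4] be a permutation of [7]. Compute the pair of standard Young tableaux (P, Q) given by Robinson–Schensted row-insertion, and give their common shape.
P = [1, 4] / [2, 5] / [3, 7] / [6];  Q = [1, 4] / [2, 5] / [3, 7] / [6];  common shape = (2, 2, 2, 1)

Row-insert the values π_1, π_2, … into P one at a time, bumping the leftmost entry strictly greater than the inserted value down to the next row. The recording tableau Q records, in position (i, j), the step at which that cell was added to P.
  Insert 6 (step 1): P = [6];  Q = [1]
  Insert 3 (step 2): P = [3] / [6];  Q = [1] / [2]
  Insert 2 (step 3): P = [2] / [3] / [6];  Q = [1] / [2] / [3]
  Insert 7 (step 4): P = [2, 7] / [3] / [6];  Q = [1, 4] / [2] / [3]
  Insert 5 (step 5): P = [2, 5] / [3, 7] / [6];  Q = [1, 4] / [2, 5] / [3]
  Insert 1 (step 6): P = [1, 5] / [2, 7] / [3] / [6];  Q = [1, 4] / [2, 5] / [3] / [6]
  Insert 4 (step 7): P = [1, 4] / [2, 5] / [3, 7] / [6];  Q = [1, 4] / [2, 5] / [3, 7] / [6]
Final shape: (2, 2, 2, 1).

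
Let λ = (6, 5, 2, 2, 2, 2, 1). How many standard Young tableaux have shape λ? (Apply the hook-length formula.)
# SYT of shape (6, 5, 2, 2, 2, 2, 1) = 81477396

Hook-length formula: f^λ = n! / Π hook(c), product over all cells c of the Young diagram. For λ = (6, 5, 2, 2, 2, 2, 1), n = 20 boxes. Hook lengths by row (left-to-right, top-to-bottom): [12, 10, 5, 4, 3, 1]; [10, 8, 3, 2, 1]; [6, 4]; [5, 3]; [4, 2]; [3, 1]; [1]. Product of hooks = 29859840000. So f^λ = 20! / 29859840000 = 2432902008176640000 / 29859840000 = 81477396.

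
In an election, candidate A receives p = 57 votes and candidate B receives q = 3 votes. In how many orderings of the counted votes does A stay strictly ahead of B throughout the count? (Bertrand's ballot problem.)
Strict-lead orderings = 30798

Total orderings of the 60 votes with 57 for A: C(60, 57) = 34220. By the Bertrand ballot formula (Cycle Lemma / reflection principle), the number of orderings in which A is strictly ahead of B throughout is (p − q)/(p + q) · C(p + q, p) = (57 − 3)/(57 + 3) · 34220 = 30798.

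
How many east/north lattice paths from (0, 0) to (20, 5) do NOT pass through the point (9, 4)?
Number of paths = 44550

Total paths from (0, 0) to (20, 5): C(25, 20) = 53130. Paths through (9, 4): (paths (0, 0) → (9, 4)) × (paths (9, 4) → (20, 5)) = C(13, 9) · C(12, 11) = 715 · 12 = 8580. Avoidance count = 53130 − 8580 = 44550.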